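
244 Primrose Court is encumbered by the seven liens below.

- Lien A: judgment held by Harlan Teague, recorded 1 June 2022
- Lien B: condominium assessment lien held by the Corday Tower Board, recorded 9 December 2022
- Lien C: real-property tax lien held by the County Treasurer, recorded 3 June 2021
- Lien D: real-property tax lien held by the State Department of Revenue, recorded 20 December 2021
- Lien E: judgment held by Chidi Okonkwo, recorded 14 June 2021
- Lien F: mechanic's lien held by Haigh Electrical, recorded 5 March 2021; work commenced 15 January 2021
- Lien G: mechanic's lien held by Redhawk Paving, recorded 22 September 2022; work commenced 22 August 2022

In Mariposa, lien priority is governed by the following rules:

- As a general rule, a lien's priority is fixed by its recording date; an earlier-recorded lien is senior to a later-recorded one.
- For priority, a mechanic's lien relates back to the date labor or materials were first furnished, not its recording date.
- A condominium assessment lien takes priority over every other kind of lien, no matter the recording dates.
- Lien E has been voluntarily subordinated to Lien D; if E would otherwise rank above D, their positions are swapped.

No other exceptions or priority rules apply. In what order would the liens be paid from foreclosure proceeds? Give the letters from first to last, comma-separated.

Effective dates after the stated exceptions: F relates back to 15 January 2021 (work commenced); G's effective date is 22 August 2022, when work began.
As a condominium assessment lien, B is senior to every other lien.
Among the remaining liens, by effective date: F (15 January 2021), C (3 June 2021), E (14 June 2021), D (20 December 2021), A (1 June 2022), G (22 August 2022).
E would otherwise be senior to D, so under the subordination agreement E and D exchange positions.

B, F, C, D, E, A, G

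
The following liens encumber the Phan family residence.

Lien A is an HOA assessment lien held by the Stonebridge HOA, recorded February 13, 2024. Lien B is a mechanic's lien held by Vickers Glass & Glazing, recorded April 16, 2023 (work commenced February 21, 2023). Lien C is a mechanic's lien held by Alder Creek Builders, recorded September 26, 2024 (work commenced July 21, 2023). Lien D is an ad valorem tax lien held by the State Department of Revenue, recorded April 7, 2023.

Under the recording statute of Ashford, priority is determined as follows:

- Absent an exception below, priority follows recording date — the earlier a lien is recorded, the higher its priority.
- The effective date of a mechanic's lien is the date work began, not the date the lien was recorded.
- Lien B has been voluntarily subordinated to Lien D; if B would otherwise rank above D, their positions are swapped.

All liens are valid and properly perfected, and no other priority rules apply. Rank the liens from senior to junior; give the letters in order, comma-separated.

D, B, C, A

Adjusting effective dates: B relates back to February 21, 2023 (work commenced); C relates back to July 21, 2023 (work commenced).
By effective date: B (February 21, 2023), D (April 7, 2023), C (July 21, 2023), A (February 13, 2024).
The subordination applies — B was senior to D — so B and D swap.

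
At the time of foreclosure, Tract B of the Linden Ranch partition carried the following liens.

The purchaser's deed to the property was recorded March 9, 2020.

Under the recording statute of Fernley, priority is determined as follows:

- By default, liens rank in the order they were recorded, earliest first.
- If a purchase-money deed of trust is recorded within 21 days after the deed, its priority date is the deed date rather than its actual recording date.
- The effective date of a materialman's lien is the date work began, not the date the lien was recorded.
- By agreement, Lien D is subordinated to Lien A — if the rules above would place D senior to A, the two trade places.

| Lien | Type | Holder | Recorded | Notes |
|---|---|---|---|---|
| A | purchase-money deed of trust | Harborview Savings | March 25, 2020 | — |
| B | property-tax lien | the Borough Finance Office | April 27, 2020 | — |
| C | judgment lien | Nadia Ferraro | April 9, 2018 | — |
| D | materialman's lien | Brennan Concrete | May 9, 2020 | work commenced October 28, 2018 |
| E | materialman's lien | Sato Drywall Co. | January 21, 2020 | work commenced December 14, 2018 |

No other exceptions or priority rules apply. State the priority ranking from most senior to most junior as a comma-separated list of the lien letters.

Effective dates after the stated exceptions: A was recorded within the 21-day window, so its effective date is the deed date March 9, 2020; D is treated as recorded October 28, 2018, the work-commencement date; E relates back to December 14, 2018 (work commenced).
By effective date, earliest first: C (April 9, 2018), D (October 28, 2018), E (December 14, 2018), A (March 9, 2020), B (April 27, 2020).
The subordination applies — D was senior to A — so D and A swap.

C, A, E, D, B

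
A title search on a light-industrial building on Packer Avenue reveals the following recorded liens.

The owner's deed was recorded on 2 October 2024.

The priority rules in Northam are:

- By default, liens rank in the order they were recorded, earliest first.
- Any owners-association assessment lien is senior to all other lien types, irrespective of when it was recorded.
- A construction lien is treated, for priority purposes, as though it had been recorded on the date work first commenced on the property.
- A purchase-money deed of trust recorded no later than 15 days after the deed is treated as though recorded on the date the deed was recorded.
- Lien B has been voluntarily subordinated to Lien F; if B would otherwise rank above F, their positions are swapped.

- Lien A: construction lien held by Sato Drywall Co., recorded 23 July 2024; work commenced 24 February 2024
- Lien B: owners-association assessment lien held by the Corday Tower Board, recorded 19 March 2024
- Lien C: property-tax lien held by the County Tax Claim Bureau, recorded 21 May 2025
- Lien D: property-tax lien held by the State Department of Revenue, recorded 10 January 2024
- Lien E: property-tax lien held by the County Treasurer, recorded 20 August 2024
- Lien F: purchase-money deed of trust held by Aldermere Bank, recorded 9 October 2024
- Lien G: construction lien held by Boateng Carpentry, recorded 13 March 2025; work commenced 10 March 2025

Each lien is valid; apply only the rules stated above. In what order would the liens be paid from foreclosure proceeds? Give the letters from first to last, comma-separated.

F, D, A, E, B, G, C

Effective dates: A is treated as recorded 24 February 2024, the work-commencement date; F was recorded within the 15-day window, so its effective date is the deed date 2 October 2024; G is treated as recorded 10 March 2025, the work-commencement date.
As an owners-association assessment lien, B is senior to every other lien.
Among the remaining liens, by effective date: D (10 January 2024), A (24 February 2024), E (20 August 2024), F (2 October 2024), G (10 March 2025), C (21 May 2025).
B would otherwise be senior to F, so under the subordination agreement B and F exchange positions.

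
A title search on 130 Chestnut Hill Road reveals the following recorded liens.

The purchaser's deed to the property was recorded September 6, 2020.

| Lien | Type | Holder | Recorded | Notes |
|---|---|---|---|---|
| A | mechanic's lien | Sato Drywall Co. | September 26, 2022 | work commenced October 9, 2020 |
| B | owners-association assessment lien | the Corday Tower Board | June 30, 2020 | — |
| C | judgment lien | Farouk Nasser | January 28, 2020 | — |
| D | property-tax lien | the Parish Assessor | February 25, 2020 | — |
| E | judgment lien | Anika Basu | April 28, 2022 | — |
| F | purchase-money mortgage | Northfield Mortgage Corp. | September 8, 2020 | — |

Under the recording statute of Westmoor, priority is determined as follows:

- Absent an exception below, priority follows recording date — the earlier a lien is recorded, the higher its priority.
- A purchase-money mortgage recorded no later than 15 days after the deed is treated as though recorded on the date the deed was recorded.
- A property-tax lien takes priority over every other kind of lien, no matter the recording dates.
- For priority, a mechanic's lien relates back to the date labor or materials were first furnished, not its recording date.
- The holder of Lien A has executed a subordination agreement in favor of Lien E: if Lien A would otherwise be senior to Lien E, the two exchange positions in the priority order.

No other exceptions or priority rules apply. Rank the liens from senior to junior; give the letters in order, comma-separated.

Adjusting effective dates: A is treated as recorded October 9, 2020, the work-commencement date; F relates back to the deed date September 6, 2020.
D is a property-tax lien and takes priority over every other lien.
Among the remaining liens, by effective date: C (January 28, 2020), B (June 30, 2020), F (September 6, 2020), A (October 9, 2020), E (April 28, 2022).
A is senior to E before the subordination, so the two trade places.

D, C, B, F, E, A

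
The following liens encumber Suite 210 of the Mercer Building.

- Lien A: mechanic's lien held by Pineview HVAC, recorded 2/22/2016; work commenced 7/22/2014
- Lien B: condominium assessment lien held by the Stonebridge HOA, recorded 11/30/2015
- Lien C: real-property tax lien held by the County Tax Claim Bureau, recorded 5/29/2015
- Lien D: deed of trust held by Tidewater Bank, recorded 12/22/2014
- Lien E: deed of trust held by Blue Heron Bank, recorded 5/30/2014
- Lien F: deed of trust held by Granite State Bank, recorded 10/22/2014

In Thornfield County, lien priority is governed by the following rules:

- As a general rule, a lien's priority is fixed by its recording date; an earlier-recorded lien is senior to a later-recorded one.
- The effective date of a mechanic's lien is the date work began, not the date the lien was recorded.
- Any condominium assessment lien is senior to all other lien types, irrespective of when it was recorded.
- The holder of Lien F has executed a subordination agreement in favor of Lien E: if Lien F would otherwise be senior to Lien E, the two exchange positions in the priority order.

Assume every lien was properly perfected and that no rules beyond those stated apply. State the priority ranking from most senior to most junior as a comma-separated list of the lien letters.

B, E, A, F, D, C

First, effective dates: A's effective date is 7/22/2014, when work began.
As a condominium assessment lien, B is senior to every other lien.
Ordering the rest by effective date: E (5/30/2014), A (7/22/2014), F (10/22/2014), D (12/22/2014), C (5/29/2015).
F already ranks below E; the subordination has no effect.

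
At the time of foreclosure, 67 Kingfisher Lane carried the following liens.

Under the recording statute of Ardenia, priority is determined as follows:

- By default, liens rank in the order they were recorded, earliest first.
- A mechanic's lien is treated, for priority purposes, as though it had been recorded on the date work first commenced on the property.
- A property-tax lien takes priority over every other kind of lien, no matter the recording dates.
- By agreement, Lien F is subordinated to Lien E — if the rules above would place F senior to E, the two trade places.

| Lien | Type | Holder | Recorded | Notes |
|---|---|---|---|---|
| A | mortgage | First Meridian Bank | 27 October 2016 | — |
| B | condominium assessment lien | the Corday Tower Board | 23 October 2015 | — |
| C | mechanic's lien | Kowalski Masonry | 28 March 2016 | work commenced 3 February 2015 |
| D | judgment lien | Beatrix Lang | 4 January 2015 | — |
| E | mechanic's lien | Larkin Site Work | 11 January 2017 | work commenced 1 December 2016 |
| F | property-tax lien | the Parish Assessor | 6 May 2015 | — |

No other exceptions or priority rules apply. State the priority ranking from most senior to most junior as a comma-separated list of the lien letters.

E, D, C, B, A, F

Effective dates: C is treated as recorded 3 February 2015, the work-commencement date; E relates back to 1 December 2016 (work commenced).
As a property-tax lien, F is senior to every other lien.
Ordering the rest by effective date: D (4 January 2015), C (3 February 2015), B (23 October 2015), A (27 October 2016), E (1 December 2016).
F is senior to E before the subordination, so the two trade places.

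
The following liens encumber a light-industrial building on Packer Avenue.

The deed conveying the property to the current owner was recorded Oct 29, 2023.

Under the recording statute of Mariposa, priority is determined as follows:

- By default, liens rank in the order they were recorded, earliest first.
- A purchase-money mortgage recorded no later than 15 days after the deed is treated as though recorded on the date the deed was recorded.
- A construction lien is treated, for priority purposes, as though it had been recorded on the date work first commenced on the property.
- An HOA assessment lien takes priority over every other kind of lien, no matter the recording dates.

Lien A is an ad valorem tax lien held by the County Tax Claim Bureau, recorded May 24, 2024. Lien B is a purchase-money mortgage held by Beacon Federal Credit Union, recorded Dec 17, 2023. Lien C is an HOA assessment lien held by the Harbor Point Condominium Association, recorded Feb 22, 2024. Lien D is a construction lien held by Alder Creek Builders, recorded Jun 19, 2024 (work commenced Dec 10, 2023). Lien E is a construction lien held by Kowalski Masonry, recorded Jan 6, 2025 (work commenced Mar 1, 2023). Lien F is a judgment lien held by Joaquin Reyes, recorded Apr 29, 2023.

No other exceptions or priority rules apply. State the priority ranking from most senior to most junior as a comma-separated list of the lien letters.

C, E, F, D, B, A

Effective dates after the stated exceptions: B missed the 15-day window (49 days after the deed), so its recording date stands; D is treated as recorded Dec 10, 2023, the work-commencement date; E relates back to Mar 1, 2023 (work commenced).
C is an HOA assessment lien, so it outranks all other liens regardless of date.
Among the remaining liens, by effective date: E (Mar 1, 2023), F (Apr 29, 2023), D (Dec 10, 2023), B (Dec 17, 2023), A (May 24, 2024).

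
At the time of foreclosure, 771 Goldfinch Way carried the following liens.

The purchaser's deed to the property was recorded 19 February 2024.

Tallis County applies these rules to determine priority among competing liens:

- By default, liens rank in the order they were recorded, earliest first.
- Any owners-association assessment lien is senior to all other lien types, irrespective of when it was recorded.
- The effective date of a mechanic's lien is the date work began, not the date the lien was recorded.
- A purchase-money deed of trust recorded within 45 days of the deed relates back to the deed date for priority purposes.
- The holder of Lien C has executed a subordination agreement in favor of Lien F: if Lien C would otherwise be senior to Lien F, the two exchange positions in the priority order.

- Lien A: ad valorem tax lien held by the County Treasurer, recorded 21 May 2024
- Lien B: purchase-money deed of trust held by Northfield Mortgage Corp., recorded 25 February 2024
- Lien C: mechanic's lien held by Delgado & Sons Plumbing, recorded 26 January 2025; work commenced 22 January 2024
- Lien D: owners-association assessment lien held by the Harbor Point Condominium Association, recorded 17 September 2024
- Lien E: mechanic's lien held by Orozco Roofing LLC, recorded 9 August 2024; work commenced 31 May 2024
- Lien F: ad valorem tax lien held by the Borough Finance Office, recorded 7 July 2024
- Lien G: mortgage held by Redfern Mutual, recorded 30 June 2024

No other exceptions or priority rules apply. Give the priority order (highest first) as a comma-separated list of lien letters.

D, F, B, A, E, G, C

Effective dates: B relates back to the deed date 19 February 2024; C's effective date is 22 January 2024, when work began; E relates back to 31 May 2024 (work commenced).
D is an owners-association assessment lien and takes priority over every other lien.
Remaining liens by effective date: C (22 January 2024), B (19 February 2024), A (21 May 2024), E (31 May 2024), G (30 June 2024), F (7 July 2024).
C would otherwise be senior to F, so under the subordination agreement C and F exchange positions.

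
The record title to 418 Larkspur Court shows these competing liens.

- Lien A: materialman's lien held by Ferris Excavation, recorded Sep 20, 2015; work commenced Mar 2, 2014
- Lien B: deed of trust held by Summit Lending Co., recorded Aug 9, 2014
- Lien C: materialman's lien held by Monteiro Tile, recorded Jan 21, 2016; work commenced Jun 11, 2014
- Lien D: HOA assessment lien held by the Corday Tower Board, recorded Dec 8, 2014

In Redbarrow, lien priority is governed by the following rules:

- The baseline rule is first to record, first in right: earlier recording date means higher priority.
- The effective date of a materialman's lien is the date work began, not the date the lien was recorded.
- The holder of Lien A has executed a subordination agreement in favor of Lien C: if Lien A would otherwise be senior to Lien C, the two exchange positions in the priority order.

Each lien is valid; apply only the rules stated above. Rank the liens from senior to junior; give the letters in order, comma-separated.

Effective dates after the stated exceptions: A's effective date is Mar 2, 2014, when work began; C is treated as recorded Jun 11, 2014, the work-commencement date.
By effective date: A (Mar 2, 2014), C (Jun 11, 2014), B (Aug 9, 2014), D (Dec 8, 2014).
A would otherwise be senior to C, so under the subordination agreement A and C exchange positions.

C, A, B, D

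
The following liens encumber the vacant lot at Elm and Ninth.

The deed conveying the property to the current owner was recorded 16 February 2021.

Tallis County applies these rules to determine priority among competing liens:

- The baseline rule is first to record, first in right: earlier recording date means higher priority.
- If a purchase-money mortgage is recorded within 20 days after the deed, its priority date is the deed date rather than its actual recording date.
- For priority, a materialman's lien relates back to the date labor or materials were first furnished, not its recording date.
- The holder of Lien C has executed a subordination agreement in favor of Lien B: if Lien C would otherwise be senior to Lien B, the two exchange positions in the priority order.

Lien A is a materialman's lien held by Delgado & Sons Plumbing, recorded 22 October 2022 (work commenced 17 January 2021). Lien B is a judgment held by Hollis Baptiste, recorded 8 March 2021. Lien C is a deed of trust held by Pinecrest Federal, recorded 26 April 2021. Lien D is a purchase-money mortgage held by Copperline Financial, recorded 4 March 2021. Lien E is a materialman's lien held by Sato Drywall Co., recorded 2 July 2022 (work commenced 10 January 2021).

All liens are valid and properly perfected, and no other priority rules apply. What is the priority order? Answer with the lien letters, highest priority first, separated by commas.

Effective dates after the stated exceptions: A is treated as recorded 17 January 2021, the work-commencement date; D was recorded within the 20-day window, so its effective date is the deed date 16 February 2021; E relates back to 10 January 2021 (work commenced).
Sorted by effective date: E (10 January 2021), A (17 January 2021), D (16 February 2021), B (8 March 2021), C (26 April 2021).
C is already junior to B, so the subordination agreement changes nothing.

E, A, D, B, C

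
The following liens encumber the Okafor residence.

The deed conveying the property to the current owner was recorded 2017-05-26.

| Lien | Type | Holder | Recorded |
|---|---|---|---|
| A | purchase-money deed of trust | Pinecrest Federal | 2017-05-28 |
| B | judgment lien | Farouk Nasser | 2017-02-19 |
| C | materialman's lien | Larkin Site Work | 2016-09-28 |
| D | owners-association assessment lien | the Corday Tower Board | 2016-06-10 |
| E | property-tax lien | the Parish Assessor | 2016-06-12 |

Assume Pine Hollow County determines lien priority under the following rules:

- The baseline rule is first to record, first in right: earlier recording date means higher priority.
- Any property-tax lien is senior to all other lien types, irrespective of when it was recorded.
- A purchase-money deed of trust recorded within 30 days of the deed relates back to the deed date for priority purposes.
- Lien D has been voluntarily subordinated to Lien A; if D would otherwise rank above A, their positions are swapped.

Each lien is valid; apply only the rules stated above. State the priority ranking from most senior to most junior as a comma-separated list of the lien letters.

Effective dates: A relates back to the deed date 2017-05-26.
E is a property-tax lien, so it outranks all other liens regardless of date.
Remaining liens by effective date: D (2016-06-10), C (2016-09-28), B (2017-02-19), A (2017-05-26).
The subordination applies — D was senior to A — so D and A swap.

E, A, C, B, D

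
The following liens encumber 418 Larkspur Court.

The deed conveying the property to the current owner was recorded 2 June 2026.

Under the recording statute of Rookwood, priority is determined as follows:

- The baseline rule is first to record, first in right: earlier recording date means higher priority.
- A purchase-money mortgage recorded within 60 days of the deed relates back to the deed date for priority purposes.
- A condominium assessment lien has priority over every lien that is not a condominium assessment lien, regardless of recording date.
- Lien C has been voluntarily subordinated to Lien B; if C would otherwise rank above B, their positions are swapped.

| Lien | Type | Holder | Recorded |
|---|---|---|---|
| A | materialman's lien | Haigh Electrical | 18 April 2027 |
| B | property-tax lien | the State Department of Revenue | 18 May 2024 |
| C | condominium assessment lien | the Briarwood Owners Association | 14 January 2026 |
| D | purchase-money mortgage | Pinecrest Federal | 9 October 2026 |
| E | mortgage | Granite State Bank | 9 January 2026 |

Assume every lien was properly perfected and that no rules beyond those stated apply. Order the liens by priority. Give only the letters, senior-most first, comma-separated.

B, C, E, D, A

Adjusting effective dates: D missed the 60-day window (129 days after the deed), so its recording date stands.
C is a condominium assessment lien, so it outranks all other liens regardless of date.
Remaining liens by effective date: B (18 May 2024), E (9 January 2026), D (9 October 2026), A (18 April 2027).
C is senior to B before the subordination, so the two trade places.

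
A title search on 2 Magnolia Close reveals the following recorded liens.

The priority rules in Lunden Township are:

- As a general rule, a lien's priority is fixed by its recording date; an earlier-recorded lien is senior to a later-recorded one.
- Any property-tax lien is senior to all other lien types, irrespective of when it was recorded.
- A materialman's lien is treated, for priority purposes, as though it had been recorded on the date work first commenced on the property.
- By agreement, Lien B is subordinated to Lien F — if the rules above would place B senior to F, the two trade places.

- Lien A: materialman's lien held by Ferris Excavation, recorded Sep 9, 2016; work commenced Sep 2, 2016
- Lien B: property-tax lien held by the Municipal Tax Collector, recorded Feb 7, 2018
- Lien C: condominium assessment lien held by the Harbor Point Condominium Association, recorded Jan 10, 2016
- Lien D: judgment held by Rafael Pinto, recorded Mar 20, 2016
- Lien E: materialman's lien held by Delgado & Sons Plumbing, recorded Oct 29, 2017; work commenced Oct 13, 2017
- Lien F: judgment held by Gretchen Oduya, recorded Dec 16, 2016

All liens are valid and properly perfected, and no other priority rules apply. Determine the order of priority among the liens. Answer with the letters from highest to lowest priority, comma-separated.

Adjusting effective dates: A's effective date is Sep 2, 2016, when work began; E relates back to Oct 13, 2017 (work commenced).
B is a property-tax lien, so it outranks all other liens regardless of date.
The other liens, earliest effective date first: C (Jan 10, 2016), D (Mar 20, 2016), A (Sep 2, 2016), F (Dec 16, 2016), E (Oct 13, 2017).
The subordination applies — B was senior to F — so B and F swap.

F, C, D, A, B, E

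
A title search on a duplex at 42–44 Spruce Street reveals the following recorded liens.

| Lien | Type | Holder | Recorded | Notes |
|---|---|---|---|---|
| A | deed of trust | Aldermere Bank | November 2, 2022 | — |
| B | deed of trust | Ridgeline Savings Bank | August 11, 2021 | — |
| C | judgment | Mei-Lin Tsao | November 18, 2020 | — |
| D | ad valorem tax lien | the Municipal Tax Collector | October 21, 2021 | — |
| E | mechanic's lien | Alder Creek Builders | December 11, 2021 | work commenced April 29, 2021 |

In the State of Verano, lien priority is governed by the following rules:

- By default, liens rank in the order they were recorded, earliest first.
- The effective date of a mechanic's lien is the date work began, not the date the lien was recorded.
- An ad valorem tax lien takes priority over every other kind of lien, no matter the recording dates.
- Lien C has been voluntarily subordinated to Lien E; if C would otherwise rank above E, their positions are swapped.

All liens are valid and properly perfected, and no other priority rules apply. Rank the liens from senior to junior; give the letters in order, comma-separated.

D, E, C, B, A

Effective dates after the stated exceptions: E relates back to April 29, 2021 (work commenced).
D is an ad valorem tax lien and takes priority over every other lien.
Remaining liens by effective date: C (November 18, 2020), E (April 29, 2021), B (August 11, 2021), A (November 2, 2022).
C is senior to E before the subordination, so the two trade places.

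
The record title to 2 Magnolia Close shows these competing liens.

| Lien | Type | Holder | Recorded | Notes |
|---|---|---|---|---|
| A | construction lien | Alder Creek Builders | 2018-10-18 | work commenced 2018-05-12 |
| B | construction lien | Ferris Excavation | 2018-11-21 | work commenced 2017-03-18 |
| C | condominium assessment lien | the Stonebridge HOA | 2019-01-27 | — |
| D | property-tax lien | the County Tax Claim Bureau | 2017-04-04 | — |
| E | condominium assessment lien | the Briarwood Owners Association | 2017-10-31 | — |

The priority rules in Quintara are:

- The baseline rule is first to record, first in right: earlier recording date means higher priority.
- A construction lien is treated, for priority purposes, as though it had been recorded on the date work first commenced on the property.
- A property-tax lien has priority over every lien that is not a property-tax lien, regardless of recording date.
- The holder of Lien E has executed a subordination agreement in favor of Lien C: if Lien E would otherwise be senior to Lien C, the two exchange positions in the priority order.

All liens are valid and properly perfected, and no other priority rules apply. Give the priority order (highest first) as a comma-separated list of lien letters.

First, effective dates: A's effective date is 2018-05-12, when work began; B relates back to 2017-03-18 (work commenced).
D is a property-tax lien, so it outranks all other liens regardless of date.
The other liens, earliest effective date first: B (2017-03-18), E (2017-10-31), A (2018-05-12), C (2019-01-27).
Because E would otherwise rank above C, the subordination swaps them.

D, B, C, A, E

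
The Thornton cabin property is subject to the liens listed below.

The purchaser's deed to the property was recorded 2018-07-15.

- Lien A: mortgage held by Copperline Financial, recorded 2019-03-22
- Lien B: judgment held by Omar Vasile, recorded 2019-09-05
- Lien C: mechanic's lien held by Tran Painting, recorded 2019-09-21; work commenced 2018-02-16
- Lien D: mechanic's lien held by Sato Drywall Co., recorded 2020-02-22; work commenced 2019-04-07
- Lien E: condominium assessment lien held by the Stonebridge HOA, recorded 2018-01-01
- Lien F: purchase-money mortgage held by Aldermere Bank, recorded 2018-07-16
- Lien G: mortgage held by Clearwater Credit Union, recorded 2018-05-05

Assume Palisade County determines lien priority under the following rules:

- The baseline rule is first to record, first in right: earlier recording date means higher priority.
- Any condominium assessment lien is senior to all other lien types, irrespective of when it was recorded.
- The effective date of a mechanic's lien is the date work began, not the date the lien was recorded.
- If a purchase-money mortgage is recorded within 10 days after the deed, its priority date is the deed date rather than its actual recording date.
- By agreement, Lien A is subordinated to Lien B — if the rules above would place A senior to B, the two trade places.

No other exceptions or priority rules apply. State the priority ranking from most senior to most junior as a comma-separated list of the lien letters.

E, C, G, F, B, D, A

Adjusting effective dates: C's effective date is 2018-02-16, when work began; D's effective date is 2019-04-07, when work began; F was recorded within the 10-day window, so its effective date is the deed date 2018-07-15.
E is a condominium assessment lien and takes priority over every other lien.
Among the remaining liens, by effective date: C (2018-02-16), G (2018-05-05), F (2018-07-15), A (2019-03-22), D (2019-04-07), B (2019-09-05).
A is senior to B before the subordination, so the two trade places.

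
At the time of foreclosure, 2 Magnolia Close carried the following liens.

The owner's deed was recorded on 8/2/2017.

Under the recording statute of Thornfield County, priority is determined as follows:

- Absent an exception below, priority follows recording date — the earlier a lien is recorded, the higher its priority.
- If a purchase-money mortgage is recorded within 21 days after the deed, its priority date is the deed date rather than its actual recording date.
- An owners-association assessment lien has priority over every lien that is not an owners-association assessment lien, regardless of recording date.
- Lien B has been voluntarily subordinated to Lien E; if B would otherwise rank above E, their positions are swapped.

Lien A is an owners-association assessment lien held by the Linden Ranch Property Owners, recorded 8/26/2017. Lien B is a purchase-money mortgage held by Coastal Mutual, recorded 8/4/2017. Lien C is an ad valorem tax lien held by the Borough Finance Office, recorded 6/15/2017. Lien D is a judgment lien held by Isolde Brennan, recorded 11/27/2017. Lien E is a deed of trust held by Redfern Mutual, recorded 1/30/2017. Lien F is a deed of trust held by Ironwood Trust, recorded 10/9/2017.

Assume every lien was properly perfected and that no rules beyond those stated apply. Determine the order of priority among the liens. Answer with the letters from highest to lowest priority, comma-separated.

Effective dates after the stated exceptions: B was recorded within the 21-day window, so its effective date is the deed date 8/2/2017.
A, as an owners-association assessment lien, has superpriority and ranks first.
Ordering the rest by effective date: E (1/30/2017), C (6/15/2017), B (8/2/2017), F (10/9/2017), D (11/27/2017).
Since B is not senior to E, the subordination leaves the order unchanged.

A, E, C, B, F, D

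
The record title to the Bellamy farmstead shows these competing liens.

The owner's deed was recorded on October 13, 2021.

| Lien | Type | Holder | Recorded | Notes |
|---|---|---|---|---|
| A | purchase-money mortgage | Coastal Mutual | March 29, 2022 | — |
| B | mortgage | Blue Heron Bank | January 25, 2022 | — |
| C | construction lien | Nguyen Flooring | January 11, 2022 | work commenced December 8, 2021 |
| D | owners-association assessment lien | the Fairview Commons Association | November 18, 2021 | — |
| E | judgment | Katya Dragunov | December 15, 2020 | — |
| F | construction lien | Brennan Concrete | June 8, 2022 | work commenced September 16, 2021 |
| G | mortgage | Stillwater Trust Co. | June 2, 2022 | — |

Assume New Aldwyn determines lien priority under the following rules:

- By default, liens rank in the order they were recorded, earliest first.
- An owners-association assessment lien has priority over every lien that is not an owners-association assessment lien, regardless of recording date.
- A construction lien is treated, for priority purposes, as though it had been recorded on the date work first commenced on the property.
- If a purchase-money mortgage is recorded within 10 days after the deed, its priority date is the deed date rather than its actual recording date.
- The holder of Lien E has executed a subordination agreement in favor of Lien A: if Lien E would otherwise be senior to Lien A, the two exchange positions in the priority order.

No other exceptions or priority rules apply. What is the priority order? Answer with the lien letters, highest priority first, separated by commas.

Effective dates: A was recorded 167 days after the deed, outside the 10-day window, so it keeps its recording date; C relates back to December 8, 2021 (work commenced); F's effective date is September 16, 2021, when work began.
D, as an owners-association assessment lien, has superpriority and ranks first.
The other liens, earliest effective date first: E (December 15, 2020), F (September 16, 2021), C (December 8, 2021), B (January 25, 2022), A (March 29, 2022), G (June 2, 2022).
E is senior to A before the subordination, so the two trade places.

D, A, F, C, B, E, G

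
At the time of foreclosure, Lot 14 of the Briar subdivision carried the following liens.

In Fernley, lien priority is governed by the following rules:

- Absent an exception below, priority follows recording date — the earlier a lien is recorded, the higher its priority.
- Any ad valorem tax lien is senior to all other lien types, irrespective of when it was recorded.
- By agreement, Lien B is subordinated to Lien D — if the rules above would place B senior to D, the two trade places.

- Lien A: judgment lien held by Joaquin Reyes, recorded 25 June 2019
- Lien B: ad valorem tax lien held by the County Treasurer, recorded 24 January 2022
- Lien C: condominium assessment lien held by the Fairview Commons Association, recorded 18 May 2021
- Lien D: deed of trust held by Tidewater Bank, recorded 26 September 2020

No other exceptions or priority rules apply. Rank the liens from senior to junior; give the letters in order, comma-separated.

D, A, B, C

As an ad valorem tax lien, B is senior to every other lien.
Among the remaining liens, by effective date: A (25 June 2019), D (26 September 2020), C (18 May 2021).
Because B would otherwise rank above D, the subordination swaps them.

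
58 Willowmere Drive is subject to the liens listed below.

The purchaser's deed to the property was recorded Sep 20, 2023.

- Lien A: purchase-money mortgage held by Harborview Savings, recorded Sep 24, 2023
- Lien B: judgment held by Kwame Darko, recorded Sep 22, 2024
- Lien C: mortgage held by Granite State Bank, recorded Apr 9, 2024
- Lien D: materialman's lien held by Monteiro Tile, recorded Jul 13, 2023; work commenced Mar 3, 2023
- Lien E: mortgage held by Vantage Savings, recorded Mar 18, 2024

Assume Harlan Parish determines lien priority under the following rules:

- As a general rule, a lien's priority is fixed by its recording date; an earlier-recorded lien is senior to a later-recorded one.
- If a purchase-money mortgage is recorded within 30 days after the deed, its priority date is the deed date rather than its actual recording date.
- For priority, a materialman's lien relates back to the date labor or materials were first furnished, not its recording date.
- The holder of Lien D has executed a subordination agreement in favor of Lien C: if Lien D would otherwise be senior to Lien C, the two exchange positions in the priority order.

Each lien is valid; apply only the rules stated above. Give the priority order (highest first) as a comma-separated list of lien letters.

C, A, E, D, B

Effective dates: A relates back to the deed date Sep 20, 2023; D's effective date is Mar 3, 2023, when work began.
By effective date, earliest first: D (Mar 3, 2023), A (Sep 20, 2023), E (Mar 18, 2024), C (Apr 9, 2024), B (Sep 22, 2024).
D is senior to C before the subordination, so the two trade places.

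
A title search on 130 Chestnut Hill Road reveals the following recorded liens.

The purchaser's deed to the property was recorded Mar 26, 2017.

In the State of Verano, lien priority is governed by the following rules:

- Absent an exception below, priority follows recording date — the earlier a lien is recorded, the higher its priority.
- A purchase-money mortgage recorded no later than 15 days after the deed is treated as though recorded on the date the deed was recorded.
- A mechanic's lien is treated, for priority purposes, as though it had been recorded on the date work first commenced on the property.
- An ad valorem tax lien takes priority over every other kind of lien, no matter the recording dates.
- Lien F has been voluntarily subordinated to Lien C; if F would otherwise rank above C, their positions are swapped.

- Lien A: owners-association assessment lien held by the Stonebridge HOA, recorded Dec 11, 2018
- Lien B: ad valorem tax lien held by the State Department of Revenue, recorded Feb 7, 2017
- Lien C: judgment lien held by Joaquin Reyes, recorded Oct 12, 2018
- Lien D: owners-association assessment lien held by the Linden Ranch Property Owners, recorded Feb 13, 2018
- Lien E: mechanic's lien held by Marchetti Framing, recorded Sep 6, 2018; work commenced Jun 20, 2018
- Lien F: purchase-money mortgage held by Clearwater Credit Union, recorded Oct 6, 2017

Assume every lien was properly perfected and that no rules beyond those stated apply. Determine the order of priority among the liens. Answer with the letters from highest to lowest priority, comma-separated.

B, C, D, E, F, A

First, effective dates: E's effective date is Jun 20, 2018, when work began; F missed the 15-day window (194 days after the deed), so its recording date stands.
B, as an ad valorem tax lien, has superpriority and ranks first.
Ordering the rest by effective date: F (Oct 6, 2017), D (Feb 13, 2018), E (Jun 20, 2018), C (Oct 12, 2018), A (Dec 11, 2018).
The subordination applies — F was senior to C — so F and C swap.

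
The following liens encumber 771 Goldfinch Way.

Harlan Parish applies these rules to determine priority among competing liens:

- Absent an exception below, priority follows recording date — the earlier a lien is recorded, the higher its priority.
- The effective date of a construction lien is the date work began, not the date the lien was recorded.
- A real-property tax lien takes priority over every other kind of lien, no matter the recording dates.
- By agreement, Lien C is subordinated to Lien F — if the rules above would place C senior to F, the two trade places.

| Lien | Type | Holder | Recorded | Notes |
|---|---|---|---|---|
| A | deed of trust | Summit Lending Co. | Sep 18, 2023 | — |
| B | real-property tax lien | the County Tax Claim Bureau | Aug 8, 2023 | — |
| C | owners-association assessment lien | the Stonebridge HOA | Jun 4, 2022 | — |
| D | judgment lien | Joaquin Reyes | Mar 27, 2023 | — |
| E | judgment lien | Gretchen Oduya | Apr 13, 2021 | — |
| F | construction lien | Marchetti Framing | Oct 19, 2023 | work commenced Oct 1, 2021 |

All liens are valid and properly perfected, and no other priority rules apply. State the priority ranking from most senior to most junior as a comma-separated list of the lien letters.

B, E, F, C, D, A

Effective dates after the stated exceptions: F's effective date is Oct 1, 2021, when work began.
B, as a real-property tax lien, has superpriority and ranks first.
The other liens, earliest effective date first: E (Apr 13, 2021), F (Oct 1, 2021), C (Jun 4, 2022), D (Mar 27, 2023), A (Sep 18, 2023).
C is already junior to F, so the subordination agreement changes nothing.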